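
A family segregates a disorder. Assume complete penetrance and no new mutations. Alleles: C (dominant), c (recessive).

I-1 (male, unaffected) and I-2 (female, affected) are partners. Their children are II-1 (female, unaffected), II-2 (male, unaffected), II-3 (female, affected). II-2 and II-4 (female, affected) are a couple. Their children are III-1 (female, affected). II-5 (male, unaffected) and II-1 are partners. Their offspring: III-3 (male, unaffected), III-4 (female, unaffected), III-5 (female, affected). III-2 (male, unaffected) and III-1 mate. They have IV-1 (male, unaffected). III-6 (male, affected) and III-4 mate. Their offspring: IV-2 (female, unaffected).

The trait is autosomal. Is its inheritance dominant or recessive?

II-5 and II-1 are both unaffected yet have an affected child III-5. Under dominance, an affected child requires at least one affected parent, so the trait cannot be dominant.

recessive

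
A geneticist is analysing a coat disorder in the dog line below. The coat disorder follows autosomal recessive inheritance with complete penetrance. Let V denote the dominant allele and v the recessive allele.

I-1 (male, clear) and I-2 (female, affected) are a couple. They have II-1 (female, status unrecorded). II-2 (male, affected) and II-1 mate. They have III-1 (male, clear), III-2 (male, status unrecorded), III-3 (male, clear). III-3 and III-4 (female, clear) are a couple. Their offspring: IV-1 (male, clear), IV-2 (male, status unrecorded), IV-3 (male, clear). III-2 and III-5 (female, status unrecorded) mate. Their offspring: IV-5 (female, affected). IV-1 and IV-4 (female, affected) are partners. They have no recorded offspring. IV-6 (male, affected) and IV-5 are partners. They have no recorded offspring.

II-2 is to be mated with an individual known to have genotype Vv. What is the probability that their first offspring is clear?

1/2

II-2 is affected, so II-2 is vv.
The cross gives 1/2 Vv : 1/2 vv, so P(offspring is clear) = 1/2.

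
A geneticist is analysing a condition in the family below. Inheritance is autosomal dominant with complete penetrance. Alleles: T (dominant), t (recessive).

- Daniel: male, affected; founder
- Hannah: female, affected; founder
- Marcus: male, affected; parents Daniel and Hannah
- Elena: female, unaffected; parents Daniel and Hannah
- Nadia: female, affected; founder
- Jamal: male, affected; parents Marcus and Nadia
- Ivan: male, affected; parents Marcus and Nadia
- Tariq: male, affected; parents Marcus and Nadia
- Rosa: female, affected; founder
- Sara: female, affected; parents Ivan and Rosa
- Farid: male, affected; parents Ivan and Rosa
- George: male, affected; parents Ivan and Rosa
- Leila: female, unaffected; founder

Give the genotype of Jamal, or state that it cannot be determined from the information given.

Jamal's phenotype allows TT or Tt, and no parent or child forces a single allele at both positions; consistent genotype assignments exist with Jamal as TT or Tt.

cannot be determined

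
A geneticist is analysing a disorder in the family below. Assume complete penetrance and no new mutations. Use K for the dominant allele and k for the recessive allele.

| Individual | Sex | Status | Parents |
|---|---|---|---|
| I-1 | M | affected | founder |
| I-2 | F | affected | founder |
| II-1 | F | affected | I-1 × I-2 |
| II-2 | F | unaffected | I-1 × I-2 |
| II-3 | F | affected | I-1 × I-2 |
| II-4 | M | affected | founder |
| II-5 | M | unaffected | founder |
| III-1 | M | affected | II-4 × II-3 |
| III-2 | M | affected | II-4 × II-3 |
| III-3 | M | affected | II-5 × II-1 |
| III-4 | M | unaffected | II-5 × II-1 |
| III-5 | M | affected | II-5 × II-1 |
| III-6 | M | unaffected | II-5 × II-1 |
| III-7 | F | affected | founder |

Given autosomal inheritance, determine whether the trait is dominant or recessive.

I-1 and I-2 are both affected yet have an unaffected child II-2. Under a recessive model two affected parents are homozygous and every child would be affected, so the trait cannot be recessive.

dominant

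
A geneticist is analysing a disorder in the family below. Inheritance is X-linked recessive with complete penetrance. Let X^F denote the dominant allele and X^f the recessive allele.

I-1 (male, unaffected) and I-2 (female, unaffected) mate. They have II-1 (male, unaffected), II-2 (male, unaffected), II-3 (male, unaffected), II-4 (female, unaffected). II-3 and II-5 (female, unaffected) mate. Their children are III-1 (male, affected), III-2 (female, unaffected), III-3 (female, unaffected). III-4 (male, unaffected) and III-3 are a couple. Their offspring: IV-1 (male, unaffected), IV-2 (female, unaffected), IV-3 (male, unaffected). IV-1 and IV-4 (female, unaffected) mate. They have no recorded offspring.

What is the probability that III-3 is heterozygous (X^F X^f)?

II-3 is unaffected, so II-3 is X^F Y.
II-5 is unaffected so carries F and passed f to III-1 (X^f Y), so II-5 is X^F X^f.
Their cross gives offspring ratios 1/2 X^F X^F : 1/2 X^F X^f. Conditioning on III-3 being unaffected, P(X^F X^f) = 1/2 / 1 = 1/2 before taking III-3's own offspring into account.
III-4 is unaffected, so III-4 is X^F Y.
Now use III-3's offspring. Probability of each recorded status — unaffected son IV-1: 1/2 if III-3 is X^F X^f, 1 if X^F X^F; unaffected son IV-3: 1/2 if III-3 is X^F X^f, 1 if X^F X^F. (IV-2: equally likely either way, so uninformative.)
Bayes: P(X^F X^f) = 1/2·1/4 / (1/2·1/4 + 1/2·1) = 1/5.

1/5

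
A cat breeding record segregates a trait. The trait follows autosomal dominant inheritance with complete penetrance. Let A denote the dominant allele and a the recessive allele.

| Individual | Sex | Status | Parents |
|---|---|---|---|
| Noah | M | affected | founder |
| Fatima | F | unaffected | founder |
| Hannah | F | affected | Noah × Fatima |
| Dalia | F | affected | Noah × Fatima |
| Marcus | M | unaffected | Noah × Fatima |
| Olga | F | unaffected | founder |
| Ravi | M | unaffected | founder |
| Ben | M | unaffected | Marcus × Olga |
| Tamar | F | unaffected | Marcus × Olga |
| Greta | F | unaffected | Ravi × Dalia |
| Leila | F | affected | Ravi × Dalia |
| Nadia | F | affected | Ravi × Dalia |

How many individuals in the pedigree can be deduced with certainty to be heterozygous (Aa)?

5

Obligate heterozygotes: Noah is affected so carries A and passed a to Marcus (aa), so Noah is Aa; Hannah is affected so carries A and received a from Fatima (aa), so Hannah is Aa; Dalia is affected so carries A and received a from Fatima (aa), so Dalia is Aa; Leila is affected so carries A and received a from Ravi (aa), so Leila is Aa; Nadia is affected so carries A and received a from Ravi (aa), so Nadia is Aa.
Every other individual is either homozygous by phenotype or has at least one consistent homozygous assignment, so the count is 5.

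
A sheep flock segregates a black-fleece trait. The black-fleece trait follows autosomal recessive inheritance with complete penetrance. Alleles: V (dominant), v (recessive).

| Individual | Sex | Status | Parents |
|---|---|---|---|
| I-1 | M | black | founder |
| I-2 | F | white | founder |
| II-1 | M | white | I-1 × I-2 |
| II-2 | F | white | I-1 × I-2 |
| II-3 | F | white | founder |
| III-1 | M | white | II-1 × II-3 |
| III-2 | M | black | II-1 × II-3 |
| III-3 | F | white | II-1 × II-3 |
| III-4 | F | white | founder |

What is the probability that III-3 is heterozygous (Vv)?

2/3

II-1 is white so carries V and received v from I-1 (vv), so II-1 is Vv.
II-3 is white so carries V and passed v to III-2 (vv), so II-3 is Vv.
Their cross gives offspring ratios 1/4 VV : 1/2 Vv : 1/4 vv. Conditioning on III-3 being white, P(Vv) = 1/2 / 3/4 = 2/3.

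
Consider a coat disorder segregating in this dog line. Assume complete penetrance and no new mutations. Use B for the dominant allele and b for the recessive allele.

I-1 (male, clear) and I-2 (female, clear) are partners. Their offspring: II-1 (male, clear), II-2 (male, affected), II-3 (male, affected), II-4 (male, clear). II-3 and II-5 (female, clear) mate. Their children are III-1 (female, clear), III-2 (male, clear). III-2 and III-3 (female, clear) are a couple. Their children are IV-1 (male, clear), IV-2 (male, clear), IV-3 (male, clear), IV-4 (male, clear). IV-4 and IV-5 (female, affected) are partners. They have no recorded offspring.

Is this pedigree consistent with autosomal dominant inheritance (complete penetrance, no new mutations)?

No

Under autosomal dominant, II-2 (affected, male) cannot arise from I-1 (clear) × I-2 (clear).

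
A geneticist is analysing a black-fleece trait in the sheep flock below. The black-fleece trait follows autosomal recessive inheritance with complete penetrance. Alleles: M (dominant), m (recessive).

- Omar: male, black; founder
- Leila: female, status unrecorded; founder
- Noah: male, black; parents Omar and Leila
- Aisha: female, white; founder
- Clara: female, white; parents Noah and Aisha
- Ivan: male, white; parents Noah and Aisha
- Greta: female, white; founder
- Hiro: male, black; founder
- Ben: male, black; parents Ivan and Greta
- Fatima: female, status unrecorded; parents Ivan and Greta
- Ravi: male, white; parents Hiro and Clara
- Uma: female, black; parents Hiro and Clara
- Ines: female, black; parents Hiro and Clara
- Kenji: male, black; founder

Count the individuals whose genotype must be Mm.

Obligate heterozygotes: Clara is white so carries M and received m from Noah (mm), so Clara is Mm; Ivan is white so carries M and received m from Noah (mm), so Ivan is Mm; Greta is white so carries M and passed m to Ben (mm), so Greta is Mm; Ravi is white so carries M and received m from Hiro (mm), so Ravi is Mm.
Every other individual is either homozygous by phenotype or has at least one consistent homozygous assignment, so the count is 4.

4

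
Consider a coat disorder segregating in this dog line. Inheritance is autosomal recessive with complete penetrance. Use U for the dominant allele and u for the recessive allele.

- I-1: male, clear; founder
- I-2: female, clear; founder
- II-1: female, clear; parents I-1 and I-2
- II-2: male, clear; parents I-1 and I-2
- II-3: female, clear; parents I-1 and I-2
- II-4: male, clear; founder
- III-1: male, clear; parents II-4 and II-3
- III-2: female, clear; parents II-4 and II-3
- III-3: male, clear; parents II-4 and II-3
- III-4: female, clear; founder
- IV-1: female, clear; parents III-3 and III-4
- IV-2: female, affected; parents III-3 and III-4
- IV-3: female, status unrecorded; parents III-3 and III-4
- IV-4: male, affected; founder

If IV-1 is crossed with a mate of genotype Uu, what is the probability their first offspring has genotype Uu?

III-3 is clear so carries U and passed u to IV-2 (uu), so III-3 is Uu.
III-4 is clear so carries U and passed u to IV-2 (uu), so III-4 is Uu.
IV-1 is a clear offspring of III-3 (Uu) × III-4 (Uu), whose cross gives 1/4 UU : 1/2 Uu : 1/4 uu; conditioning on being clear, IV-1 is UU with probability 1/3, Uu with probability 2/3.
Summing over parental genotype combinations, P(offspring has genotype Uu) = 1/3·1/2 + 2/3·1/2 = 1/2.

1/2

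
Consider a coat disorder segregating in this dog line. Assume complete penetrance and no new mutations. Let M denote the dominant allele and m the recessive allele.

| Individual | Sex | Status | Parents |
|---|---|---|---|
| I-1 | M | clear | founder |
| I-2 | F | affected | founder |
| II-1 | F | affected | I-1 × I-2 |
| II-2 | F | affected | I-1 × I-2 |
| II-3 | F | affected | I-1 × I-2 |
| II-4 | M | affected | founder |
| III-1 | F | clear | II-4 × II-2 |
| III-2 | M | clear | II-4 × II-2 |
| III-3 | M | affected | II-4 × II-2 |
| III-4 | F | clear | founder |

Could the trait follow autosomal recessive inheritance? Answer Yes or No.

No

Under autosomal recessive, III-1 (clear, female) cannot arise from II-4 (affected) × II-2 (affected).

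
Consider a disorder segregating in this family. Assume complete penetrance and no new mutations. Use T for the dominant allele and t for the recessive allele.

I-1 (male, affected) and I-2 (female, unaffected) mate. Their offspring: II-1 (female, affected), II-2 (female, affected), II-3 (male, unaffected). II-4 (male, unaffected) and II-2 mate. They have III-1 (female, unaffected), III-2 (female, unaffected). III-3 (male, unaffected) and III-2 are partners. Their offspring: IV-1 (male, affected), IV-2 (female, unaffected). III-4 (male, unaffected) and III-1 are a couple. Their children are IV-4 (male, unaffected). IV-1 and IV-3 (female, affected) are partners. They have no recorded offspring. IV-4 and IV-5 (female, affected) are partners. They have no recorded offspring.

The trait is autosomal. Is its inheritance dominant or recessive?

III-3 and III-2 are both unaffected yet have an affected child IV-1. Under dominance, an affected child requires at least one affected parent, so the trait cannot be dominant.

recessive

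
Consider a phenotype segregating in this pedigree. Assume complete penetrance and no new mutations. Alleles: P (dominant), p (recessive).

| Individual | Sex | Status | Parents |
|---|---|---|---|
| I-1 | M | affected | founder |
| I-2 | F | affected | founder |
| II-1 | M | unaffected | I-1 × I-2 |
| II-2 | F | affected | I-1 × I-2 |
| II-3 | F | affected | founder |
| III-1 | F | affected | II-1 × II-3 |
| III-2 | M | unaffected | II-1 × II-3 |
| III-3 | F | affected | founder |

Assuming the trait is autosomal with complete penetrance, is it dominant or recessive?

I-1 and I-2 are both affected yet have an unaffected child II-1. Under a recessive model two affected parents are homozygous and every child would be affected, so the trait cannot be recessive.

dominant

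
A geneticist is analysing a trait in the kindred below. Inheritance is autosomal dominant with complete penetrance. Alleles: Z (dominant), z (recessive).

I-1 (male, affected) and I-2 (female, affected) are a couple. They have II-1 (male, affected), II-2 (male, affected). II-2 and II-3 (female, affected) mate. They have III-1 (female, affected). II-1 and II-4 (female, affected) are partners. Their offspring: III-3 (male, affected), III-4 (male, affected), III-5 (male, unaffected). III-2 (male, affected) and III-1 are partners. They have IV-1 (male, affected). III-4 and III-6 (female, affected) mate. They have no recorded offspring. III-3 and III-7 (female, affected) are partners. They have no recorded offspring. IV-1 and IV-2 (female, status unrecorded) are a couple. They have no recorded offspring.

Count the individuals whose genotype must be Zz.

2

Obligate heterozygotes: II-1 is affected so carries Z and passed z to III-5 (zz), so II-1 is Zz; II-4 is affected so carries Z and passed z to III-5 (zz), so II-4 is Zz.
Every other individual is either homozygous by phenotype or has at least one consistent homozygous assignment, so the count is 2.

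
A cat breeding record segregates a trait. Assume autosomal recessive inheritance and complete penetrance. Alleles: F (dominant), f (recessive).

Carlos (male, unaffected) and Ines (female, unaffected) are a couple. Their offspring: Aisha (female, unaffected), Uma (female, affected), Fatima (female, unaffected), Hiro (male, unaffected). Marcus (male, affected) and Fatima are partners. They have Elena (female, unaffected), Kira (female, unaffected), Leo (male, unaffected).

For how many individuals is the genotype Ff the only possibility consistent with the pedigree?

Obligate heterozygotes: Carlos is unaffected so carries F and passed f to Uma (ff), so Carlos is Ff; Ines is unaffected so carries F and passed f to Uma (ff), so Ines is Ff; Elena is unaffected so carries F and received f from Marcus (ff), so Elena is Ff; Kira is unaffected so carries F and received f from Marcus (ff), so Kira is Ff; Leo is unaffected so carries F and received f from Marcus (ff), so Leo is Ff.
Every other individual is either homozygous by phenotype or has at least one consistent homozygous assignment, so the count is 5.

5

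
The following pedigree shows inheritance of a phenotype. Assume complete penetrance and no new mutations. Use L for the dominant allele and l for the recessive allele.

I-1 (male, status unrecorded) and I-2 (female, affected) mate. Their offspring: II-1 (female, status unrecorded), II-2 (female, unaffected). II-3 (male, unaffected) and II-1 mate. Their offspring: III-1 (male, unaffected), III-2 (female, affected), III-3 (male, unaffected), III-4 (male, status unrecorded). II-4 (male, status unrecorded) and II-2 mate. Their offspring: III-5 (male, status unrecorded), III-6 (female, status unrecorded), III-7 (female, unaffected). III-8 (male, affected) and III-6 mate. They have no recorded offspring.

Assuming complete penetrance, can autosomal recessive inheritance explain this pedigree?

A consistent assignment under autosomal recessive exists: I-1 LL, I-2 ll, II-1 Ll, II-2 Ll, II-3 Ll, II-4 LL, III-1 LL, III-2 ll, III-3 LL, III-4 LL, III-5 LL, III-6 LL, III-7 LL, III-8 ll.
In this assignment every recorded phenotype matches its genotype and every non-founder's genotype is obtainable from its parents' genotypes, so the pedigree is consistent.

Yes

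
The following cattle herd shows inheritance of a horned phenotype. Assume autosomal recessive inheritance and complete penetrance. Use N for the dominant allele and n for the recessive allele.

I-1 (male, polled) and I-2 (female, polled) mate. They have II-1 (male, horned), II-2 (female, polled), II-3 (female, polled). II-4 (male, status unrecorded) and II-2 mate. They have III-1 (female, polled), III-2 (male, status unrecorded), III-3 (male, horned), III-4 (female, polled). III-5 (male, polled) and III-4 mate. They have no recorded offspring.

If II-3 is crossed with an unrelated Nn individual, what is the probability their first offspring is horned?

1/6

I-1 is polled so carries N and passed n to II-1 (nn), so I-1 is Nn.
I-2 is polled so carries N and passed n to II-1 (nn), so I-2 is Nn.
II-3 is a polled offspring of I-1 (Nn) × I-2 (Nn), whose cross gives 1/4 NN : 1/2 Nn : 1/4 nn; conditioning on being polled, II-3 is NN with probability 1/3, Nn with probability 2/3.
Summing over parental genotype combinations, P(offspring is horned) = 2/3·1/4 = 1/6.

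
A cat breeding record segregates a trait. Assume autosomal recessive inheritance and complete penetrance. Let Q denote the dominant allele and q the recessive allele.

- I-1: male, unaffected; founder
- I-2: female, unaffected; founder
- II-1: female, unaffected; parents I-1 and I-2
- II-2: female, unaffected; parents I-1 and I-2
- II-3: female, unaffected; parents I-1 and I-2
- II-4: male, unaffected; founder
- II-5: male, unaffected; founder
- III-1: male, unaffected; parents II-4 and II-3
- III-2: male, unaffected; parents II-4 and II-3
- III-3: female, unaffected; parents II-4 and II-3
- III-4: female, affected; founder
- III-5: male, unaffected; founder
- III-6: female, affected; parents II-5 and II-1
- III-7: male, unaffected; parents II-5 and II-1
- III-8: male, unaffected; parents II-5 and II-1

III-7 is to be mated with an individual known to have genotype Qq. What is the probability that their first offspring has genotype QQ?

1/3

II-5 is unaffected so carries Q and passed q to III-6 (qq), so II-5 is Qq.
II-1 is unaffected so carries Q and passed q to III-6 (qq), so II-1 is Qq.
III-7 is an unaffected offspring of II-5 (Qq) × II-1 (Qq), whose cross gives 1/4 QQ : 1/2 Qq : 1/4 qq; conditioning on being unaffected, III-7 is QQ with probability 1/3, Qq with probability 2/3.
Summing over parental genotype combinations, P(offspring has genotype QQ) = 1/3·1/2 + 2/3·1/4 = 1/3.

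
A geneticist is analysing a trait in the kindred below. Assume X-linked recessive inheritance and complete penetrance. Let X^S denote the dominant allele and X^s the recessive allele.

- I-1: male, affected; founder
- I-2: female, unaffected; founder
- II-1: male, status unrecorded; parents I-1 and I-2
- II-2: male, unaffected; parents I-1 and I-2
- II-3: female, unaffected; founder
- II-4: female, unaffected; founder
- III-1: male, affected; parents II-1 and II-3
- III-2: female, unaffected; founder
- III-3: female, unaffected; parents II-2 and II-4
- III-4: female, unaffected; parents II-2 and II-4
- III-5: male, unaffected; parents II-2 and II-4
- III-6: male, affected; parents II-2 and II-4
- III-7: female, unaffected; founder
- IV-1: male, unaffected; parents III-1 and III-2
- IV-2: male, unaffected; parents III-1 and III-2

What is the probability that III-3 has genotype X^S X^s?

1/2

II-2 is unaffected, so II-2 is X^S Y.
II-4 is unaffected so carries S and passed s to III-6 (X^s Y), so II-4 is X^S X^s.
Their cross gives offspring ratios 1/2 X^S X^S : 1/2 X^S X^s. Conditioning on III-3 being unaffected, P(X^S X^s) = 1/2 / 1 = 1/2.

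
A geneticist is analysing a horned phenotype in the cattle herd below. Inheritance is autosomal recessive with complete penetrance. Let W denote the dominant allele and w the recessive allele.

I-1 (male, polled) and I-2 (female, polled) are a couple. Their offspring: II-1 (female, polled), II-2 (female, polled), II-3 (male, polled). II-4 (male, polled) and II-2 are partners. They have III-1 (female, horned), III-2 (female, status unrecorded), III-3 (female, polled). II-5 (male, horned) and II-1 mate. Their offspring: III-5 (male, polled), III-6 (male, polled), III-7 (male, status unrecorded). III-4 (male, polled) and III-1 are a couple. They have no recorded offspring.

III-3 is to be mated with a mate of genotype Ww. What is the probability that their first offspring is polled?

II-4 is polled so carries W and passed w to III-1 (ww), so II-4 is Ww.
II-2 is polled so carries W and passed w to III-1 (ww), so II-2 is Ww.
III-3 is a polled offspring of II-4 (Ww) × II-2 (Ww), whose cross gives 1/4 WW : 1/2 Ww : 1/4 ww; conditioning on being polled, III-3 is WW with probability 1/3, Ww with probability 2/3.
Summing over parental genotype combinations, P(offspring is polled) = 1/3·1 + 2/3·3/4 = 5/6.

5/6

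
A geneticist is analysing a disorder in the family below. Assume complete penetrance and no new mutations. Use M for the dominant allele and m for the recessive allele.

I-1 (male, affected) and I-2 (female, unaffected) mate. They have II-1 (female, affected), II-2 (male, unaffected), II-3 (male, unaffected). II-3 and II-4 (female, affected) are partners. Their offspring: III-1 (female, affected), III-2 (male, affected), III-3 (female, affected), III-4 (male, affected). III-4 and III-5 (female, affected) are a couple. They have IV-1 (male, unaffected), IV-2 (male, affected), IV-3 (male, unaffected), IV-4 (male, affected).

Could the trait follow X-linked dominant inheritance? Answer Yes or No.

Yes

A consistent assignment under X-linked dominant exists: I-1 X^M Y, I-2 X^m X^m, II-1 X^M X^m, II-2 X^m Y, II-3 X^m Y, II-4 X^M X^M, III-1 X^M X^m, III-2 X^M Y, III-3 X^M X^m, III-4 X^M Y, III-5 X^M X^m, IV-1 X^m Y, IV-2 X^M Y, IV-3 X^m Y, IV-4 X^M Y.
In this assignment every recorded phenotype matches its genotype and every non-founder's genotype is obtainable from its parents' genotypes, so the pedigree is consistent.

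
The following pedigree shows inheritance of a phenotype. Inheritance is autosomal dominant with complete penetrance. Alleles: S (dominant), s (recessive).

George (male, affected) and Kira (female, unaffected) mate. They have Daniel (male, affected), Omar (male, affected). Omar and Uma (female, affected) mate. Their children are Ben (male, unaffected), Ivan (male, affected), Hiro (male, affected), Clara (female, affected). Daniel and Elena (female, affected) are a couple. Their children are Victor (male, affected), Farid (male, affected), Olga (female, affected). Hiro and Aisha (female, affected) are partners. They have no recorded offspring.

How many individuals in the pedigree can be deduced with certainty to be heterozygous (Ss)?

Obligate heterozygotes: Daniel is affected so carries S and received s from Kira (ss), so Daniel is Ss; Omar is affected so carries S and received s from Kira (ss), so Omar is Ss; Uma is affected so carries S and passed s to Ben (ss), so Uma is Ss.
Every other individual is either homozygous by phenotype or has at least one consistent homozygous assignment, so the count is 3.

3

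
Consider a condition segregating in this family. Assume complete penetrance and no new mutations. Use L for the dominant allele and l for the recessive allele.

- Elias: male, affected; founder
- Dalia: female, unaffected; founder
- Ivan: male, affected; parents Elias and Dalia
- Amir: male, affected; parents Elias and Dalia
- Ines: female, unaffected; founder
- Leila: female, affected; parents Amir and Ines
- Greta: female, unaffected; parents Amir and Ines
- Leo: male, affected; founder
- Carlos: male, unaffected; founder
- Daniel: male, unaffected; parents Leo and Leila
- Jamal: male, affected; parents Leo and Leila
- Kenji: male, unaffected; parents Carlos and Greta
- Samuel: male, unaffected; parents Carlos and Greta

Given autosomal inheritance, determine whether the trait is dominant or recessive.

dominant

Leo and Leila are both affected yet have an unaffected child Daniel. Under a recessive model two affected parents are homozygous and every child would be affected, so the trait cannot be recessive.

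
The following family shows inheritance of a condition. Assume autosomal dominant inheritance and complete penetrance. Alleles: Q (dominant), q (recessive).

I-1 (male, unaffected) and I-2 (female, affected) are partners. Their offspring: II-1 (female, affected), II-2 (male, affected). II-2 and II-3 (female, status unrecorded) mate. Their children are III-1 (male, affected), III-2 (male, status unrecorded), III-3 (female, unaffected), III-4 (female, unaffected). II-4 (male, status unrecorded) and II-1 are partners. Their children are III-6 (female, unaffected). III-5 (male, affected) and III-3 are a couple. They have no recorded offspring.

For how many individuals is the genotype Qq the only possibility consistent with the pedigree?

2

Obligate heterozygotes: II-1 is affected so carries Q and received q from I-1 (qq), so II-1 is Qq; II-2 is affected so carries Q and received q from I-1 (qq), so II-2 is Qq.
Every other individual is either homozygous by phenotype or has at least one consistent homozygous assignment, so the count is 2.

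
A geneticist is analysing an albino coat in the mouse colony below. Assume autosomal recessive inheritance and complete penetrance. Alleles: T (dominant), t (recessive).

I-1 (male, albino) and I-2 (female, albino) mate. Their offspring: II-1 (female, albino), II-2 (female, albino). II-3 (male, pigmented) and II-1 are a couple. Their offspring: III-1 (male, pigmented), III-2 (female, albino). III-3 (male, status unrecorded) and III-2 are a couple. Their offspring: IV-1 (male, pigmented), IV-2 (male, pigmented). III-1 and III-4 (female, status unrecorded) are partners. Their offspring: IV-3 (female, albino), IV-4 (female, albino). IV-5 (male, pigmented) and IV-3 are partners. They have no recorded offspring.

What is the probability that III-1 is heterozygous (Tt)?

III-1 is pigmented so carries T and received t from II-1 (tt), so III-1 is Tt, giving P(Tt) = 1.

1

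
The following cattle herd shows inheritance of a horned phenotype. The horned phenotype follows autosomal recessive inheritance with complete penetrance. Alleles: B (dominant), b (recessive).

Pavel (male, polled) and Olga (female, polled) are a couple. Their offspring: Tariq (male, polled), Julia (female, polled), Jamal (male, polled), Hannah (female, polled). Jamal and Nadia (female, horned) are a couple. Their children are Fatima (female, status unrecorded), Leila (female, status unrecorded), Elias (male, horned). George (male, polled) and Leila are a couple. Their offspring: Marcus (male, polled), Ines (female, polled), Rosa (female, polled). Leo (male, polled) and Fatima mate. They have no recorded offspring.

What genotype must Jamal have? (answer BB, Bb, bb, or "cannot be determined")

From phenotype alone, Jamal is BB or Bb.
Jamal is polled so carries B and passed b to Elias (bb), so Jamal is Bb.

Bb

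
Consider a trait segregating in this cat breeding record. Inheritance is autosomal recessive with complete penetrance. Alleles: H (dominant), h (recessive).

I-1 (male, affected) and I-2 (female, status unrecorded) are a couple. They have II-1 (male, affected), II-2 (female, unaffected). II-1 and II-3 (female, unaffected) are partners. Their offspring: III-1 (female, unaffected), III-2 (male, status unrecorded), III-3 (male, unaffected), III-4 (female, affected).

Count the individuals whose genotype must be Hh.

5

Obligate heterozygotes: I-2 passed H to II-2 (Hh, whose h came from I-1) and passed h to II-1 (hh), so I-2 is Hh; II-2 is unaffected so carries H and received h from I-1 (hh), so II-2 is Hh; II-3 is unaffected so carries H and passed h to III-4 (hh), so II-3 is Hh; III-1 is unaffected so carries H and received h from II-1 (hh), so III-1 is Hh; III-3 is unaffected so carries H and received h from II-1 (hh), so III-3 is Hh.
Every other individual is either homozygous by phenotype or has at least one consistent homozygous assignment, so the count is 5.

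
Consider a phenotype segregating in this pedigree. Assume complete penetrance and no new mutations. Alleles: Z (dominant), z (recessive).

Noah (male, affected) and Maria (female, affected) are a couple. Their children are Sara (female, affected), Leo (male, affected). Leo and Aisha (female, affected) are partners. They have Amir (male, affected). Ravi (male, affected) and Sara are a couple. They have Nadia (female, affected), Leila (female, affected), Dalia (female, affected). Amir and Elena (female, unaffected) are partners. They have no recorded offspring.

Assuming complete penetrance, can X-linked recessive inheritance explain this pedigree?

Yes

A consistent assignment under X-linked recessive exists: Noah X^z Y, Maria X^z X^z, Sara X^z X^z, Leo X^z Y, Aisha X^z X^z, Ravi X^z Y, Amir X^z Y, Elena X^Z X^Z, Nadia X^z X^z, Leila X^z X^z, Dalia X^z X^z.
In this assignment every recorded phenotype matches its genotype and every non-founder's genotype is obtainable from its parents' genotypes, so the pedigree is consistent.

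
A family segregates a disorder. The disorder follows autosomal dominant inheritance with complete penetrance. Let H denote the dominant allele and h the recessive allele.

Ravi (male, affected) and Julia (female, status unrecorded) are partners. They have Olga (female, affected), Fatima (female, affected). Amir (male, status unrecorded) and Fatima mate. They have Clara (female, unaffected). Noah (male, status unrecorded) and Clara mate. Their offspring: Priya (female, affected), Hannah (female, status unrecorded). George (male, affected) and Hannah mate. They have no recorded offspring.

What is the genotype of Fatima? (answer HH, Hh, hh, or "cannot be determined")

From phenotype alone, Fatima is HH or Hh.
Fatima is affected so carries H and passed h to Clara (hh), so Fatima is Hh.

Hh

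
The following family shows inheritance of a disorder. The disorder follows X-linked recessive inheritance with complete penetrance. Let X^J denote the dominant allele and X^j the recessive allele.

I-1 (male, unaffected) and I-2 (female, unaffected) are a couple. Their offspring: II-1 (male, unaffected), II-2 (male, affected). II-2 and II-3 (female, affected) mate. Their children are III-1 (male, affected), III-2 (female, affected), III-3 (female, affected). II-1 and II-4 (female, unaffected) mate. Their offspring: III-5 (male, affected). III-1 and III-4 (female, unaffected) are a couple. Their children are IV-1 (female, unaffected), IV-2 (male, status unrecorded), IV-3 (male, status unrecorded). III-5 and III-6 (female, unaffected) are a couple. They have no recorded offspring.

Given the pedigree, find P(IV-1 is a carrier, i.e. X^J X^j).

1

IV-1 is unaffected so carries J and received j from III-1 (X^j Y), so IV-1 is X^J X^j, giving P(X^J X^j) = 1.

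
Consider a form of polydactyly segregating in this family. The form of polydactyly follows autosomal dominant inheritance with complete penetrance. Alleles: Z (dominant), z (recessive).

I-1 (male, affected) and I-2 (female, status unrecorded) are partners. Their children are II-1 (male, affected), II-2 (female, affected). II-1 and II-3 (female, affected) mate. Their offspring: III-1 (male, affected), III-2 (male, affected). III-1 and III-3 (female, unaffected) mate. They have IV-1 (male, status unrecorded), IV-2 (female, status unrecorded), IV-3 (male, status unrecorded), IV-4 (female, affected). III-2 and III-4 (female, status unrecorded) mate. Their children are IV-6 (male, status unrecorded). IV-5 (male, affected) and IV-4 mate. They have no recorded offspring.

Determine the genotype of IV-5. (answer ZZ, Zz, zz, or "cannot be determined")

cannot be determined

IV-5's phenotype allows ZZ or Zz, and no parent or child forces a single allele at both positions; consistent genotype assignments exist with IV-5 as ZZ or Zz.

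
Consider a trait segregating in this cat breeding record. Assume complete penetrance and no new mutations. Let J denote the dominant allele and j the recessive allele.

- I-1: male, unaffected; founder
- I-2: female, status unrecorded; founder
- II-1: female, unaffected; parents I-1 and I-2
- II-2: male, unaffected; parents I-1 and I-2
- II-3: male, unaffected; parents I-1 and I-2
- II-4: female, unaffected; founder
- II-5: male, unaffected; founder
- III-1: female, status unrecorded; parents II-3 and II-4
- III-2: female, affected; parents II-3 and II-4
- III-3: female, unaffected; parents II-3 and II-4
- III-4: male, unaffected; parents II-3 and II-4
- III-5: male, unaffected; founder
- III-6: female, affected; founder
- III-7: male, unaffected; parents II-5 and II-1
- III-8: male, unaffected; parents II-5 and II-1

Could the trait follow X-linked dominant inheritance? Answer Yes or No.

No

Under X-linked dominant, III-2 (affected, female) cannot arise from II-3 (unaffected) × II-4 (unaffected).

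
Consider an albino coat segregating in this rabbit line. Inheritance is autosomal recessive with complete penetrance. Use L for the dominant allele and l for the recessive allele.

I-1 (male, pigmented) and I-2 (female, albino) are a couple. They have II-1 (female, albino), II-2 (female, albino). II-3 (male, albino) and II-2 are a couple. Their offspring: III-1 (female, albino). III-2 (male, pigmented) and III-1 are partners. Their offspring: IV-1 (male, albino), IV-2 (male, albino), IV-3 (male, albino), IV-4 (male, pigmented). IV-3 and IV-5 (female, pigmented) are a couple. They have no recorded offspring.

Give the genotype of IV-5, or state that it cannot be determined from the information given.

cannot be determined

IV-5's phenotype allows LL or Ll, and no parent or child forces a single allele at both positions; consistent genotype assignments exist with IV-5 as LL or Ll.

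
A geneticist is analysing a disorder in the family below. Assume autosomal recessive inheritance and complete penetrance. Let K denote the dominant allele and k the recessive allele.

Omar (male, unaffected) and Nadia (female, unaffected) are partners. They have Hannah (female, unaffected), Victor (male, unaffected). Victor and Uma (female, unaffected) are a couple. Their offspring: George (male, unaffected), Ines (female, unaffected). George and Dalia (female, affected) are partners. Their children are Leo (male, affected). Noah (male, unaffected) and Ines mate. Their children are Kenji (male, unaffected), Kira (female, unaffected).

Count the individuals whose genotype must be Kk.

1

Obligate heterozygotes: George is unaffected so carries K and passed k to Leo (kk), so George is Kk.
Every other individual is either homozygous by phenotype or has at least one consistent homozygous assignment, so the count is 1.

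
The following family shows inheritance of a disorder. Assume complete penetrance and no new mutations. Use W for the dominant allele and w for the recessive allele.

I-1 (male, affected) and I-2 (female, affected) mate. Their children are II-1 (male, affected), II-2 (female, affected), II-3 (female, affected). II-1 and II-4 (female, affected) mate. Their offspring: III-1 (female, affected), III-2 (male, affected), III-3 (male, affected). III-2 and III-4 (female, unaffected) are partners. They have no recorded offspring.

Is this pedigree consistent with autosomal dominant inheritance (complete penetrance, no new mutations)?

Yes

A consistent assignment under autosomal dominant exists: I-1 WW, I-2 WW, II-1 WW, II-2 WW, II-3 WW, II-4 WW, III-1 WW, III-2 WW, III-3 WW, III-4 ww.
In this assignment every recorded phenotype matches its genotype and every non-founder's genotype is obtainable from its parents' genotypes, so the pedigree is consistent.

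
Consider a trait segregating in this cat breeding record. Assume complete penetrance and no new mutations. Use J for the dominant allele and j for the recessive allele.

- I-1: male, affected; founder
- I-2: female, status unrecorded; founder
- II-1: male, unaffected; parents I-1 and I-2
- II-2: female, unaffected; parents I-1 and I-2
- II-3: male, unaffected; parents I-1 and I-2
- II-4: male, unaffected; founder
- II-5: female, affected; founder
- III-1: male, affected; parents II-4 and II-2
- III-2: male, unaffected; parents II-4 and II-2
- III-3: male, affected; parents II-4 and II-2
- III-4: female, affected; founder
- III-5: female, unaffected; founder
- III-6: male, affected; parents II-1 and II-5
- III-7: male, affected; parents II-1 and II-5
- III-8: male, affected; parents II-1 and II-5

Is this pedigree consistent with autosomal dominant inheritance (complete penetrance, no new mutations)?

Under autosomal dominant, III-1 (affected, male) cannot arise from II-4 (unaffected) × II-2 (unaffected).

No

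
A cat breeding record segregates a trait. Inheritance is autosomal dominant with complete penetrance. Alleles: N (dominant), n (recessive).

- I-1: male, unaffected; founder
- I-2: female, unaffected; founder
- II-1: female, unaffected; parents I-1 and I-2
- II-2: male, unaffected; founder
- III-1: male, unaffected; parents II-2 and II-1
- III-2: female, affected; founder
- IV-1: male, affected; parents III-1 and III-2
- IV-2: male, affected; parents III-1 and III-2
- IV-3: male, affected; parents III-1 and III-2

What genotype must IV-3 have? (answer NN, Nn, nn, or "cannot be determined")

From phenotype alone, IV-3 is NN or Nn.
IV-3 is affected so carries N and received n from III-1 (nn), so IV-3 is Nn.

Nn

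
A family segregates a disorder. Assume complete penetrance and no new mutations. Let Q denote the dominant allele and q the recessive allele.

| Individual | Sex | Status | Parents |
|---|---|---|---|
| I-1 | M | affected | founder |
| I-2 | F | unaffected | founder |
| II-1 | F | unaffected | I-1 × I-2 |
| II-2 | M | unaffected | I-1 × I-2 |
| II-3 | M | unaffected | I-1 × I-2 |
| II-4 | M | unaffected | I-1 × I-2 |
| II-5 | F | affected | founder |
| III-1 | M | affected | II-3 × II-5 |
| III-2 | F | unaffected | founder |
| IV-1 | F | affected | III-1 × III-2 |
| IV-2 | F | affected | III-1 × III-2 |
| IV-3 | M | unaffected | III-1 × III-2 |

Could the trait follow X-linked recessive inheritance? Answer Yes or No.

Yes

A consistent assignment under X-linked recessive exists: I-1 X^q Y, I-2 X^Q X^Q, II-1 X^Q X^q, II-2 X^Q Y, II-3 X^Q Y, II-4 X^Q Y, II-5 X^q X^q, III-1 X^q Y, III-2 X^Q X^q, IV-1 X^q X^q, IV-2 X^q X^q, IV-3 X^Q Y.
In this assignment every recorded phenotype matches its genotype and every non-founder's genotype is obtainable from its parents' genotypes, so the pedigree is consistent.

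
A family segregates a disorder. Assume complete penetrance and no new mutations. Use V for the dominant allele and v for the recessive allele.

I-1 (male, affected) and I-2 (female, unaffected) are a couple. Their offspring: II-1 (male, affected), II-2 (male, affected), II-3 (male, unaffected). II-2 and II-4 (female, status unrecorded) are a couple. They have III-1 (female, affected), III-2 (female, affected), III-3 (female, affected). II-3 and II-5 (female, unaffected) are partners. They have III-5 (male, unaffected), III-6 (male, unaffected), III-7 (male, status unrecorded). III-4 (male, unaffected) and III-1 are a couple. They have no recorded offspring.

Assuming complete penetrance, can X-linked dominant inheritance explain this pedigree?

Under X-linked dominant, II-1 (affected, male) cannot arise from I-1 (affected) × I-2 (unaffected).

No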